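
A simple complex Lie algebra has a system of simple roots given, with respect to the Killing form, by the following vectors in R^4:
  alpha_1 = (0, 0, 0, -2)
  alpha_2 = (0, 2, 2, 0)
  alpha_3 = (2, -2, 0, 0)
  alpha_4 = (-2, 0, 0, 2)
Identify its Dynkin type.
type B_4

Compute the Cartan integers a_ij = 2(alpha_i, alpha_j)/(alpha_j, alpha_j); the resulting 4x4 Cartan matrix is
[[2, 0, 0, -1], [0, 2, -1, 0], [0, -1, 2, -1], [-2, 0, -1, 2]].
The roots have two lengths (squared-length ratio 2:1); the short ones are alpha_{1}. The associated Dynkin diagram is a chain of 4 nodes with a double edge at one end; the terminal node there is the unique short simple root (B_4), so the type is B_4 (the algebra so(9)).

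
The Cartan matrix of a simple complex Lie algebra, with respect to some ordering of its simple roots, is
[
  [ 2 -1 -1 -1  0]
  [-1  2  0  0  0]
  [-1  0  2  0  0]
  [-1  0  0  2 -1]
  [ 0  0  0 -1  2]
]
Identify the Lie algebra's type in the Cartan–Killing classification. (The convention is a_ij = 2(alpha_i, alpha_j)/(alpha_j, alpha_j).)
type D_5

The matrix has rank 5 with 2's on the diagonal. Reading the off-diagonal entries as Dynkin edges (a single edge where a_ij = a_ji = -1; a double or triple edge where a_ij * a_ji = 2 or 3), the diagram is a chain of 3 nodes with a fork of two nodes at one end (D_5). One simple-root ordering that puts it in standard form is (alpha_5, alpha_4, alpha_1, alpha_3, alpha_2). So the algebra is type D_5, i.e. so(10).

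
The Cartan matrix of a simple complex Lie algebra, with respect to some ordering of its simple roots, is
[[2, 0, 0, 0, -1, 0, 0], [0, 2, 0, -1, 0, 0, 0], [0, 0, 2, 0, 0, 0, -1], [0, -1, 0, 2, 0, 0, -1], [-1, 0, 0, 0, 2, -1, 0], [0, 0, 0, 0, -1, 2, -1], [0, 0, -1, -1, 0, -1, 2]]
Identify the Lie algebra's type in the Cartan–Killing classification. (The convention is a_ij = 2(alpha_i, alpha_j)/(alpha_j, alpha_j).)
The matrix has rank 7 with 2's on the diagonal. Reading the off-diagonal entries as Dynkin edges (a single edge where a_ij = a_ji = -1; a double or triple edge where a_ij * a_ji = 2 or 3), the diagram is a chain of 6 nodes with one extra node attached to the third node from one end (E_7). One simple-root ordering that puts it in standard form is (alpha_2, alpha_3, alpha_4, alpha_7, alpha_6, alpha_5, alpha_1). So the algebra is type E_7.

E_7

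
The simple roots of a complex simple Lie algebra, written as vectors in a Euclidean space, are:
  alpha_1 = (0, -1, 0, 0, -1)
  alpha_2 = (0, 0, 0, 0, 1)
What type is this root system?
B_2 (so(5))

Compute the Cartan integers a_ij = 2(alpha_i, alpha_j)/(alpha_j, alpha_j); the resulting 2x2 Cartan matrix is
[[2, -2], [-1, 2]].
The roots have two lengths (squared-length ratio 2:1); the short ones are alpha_{2}. The associated Dynkin diagram is a chain of 2 nodes with a double edge at one end; the terminal node there is the unique short simple root (B_2), so the type is B_2 (the algebra so(5)).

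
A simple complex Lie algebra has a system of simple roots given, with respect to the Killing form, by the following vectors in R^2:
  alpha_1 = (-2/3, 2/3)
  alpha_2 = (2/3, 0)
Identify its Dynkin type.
B_2

Compute the Cartan integers a_ij = 2(alpha_i, alpha_j)/(alpha_j, alpha_j); the resulting 2x2 Cartan matrix is
[[2, -2], [-1, 2]].
The roots have two lengths (squared-length ratio 2:1); the short ones are alpha_{2}. The associated Dynkin diagram is a chain of 2 nodes with a double edge at one end; the terminal node there is the unique short simple root (B_2), so the type is B_2 (the algebra so(5)).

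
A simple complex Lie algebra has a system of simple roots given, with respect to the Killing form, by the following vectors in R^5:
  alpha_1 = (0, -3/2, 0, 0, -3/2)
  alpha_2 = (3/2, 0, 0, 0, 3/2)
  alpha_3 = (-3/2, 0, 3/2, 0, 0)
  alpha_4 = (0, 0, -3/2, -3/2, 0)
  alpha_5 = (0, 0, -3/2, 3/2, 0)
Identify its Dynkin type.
Compute the Cartan integers a_ij = 2(alpha_i, alpha_j)/(alpha_j, alpha_j); the resulting 5x5 Cartan matrix is
[[2, -1, 0, 0, 0], [-1, 2, -1, 0, 0], [0, -1, 2, -1, -1], [0, 0, -1, 2, 0], [0, 0, -1, 0, 2]].
All simple roots have the same length, so the diagram is simply laced. The associated Dynkin diagram is a chain of 3 nodes with a fork of two nodes at one end (D_5), so the type is D_5 (the algebra so(10)).

D5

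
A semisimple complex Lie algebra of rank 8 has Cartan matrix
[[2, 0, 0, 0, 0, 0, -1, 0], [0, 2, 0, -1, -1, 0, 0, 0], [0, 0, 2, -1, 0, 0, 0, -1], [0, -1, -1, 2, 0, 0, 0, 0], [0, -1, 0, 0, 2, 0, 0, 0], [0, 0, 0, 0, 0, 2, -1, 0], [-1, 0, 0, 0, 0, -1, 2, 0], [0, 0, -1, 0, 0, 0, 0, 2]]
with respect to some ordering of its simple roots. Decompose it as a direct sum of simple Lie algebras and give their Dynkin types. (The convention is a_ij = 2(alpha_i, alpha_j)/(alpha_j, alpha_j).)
The diagram associated to this matrix has two connected components: the simple roots {alpha_1, alpha_6, alpha_7} form a chain of 3 nodes with single edges (A_3), and {alpha_2, alpha_3, alpha_4, alpha_5, alpha_8} form a chain of 5 nodes with single edges (A_5). A semisimple Lie algebra decomposes uniquely as the direct sum of simple ideals, one per connected component of its Dynkin diagram, so g ≅ A_3 ⊕ A_5 (dimension 15 + 35 = 50).

type A_3 ⊕ type A_5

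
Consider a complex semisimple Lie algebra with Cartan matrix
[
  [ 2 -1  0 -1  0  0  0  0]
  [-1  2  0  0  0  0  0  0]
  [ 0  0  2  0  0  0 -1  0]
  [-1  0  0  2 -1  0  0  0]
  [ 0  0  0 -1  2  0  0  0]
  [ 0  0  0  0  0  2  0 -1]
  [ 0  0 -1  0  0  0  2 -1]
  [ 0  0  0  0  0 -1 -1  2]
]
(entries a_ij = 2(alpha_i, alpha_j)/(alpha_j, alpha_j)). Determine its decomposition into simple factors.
type A_4 + type A_4

The diagram associated to this matrix has two connected components: the simple roots {alpha_1, alpha_2, alpha_4, alpha_5} form a chain of 4 nodes with single edges (A_4), and {alpha_3, alpha_6, alpha_7, alpha_8} form a chain of 4 nodes with single edges (A_4). A semisimple Lie algebra decomposes uniquely as the direct sum of simple ideals, one per connected component of its Dynkin diagram, so g ≅ A_4 ⊕ A_4 (dimension 24 + 24 = 48).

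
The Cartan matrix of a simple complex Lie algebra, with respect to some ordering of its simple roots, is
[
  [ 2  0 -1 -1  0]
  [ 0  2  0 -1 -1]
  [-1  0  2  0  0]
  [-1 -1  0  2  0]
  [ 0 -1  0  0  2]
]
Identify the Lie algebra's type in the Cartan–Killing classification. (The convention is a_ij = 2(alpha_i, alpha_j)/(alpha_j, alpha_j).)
The matrix has rank 5 with 2's on the diagonal. Reading the off-diagonal entries as Dynkin edges (a single edge where a_ij = a_ji = -1; a double or triple edge where a_ij * a_ji = 2 or 3), the diagram is a chain of 5 nodes with single edges (A_5). One simple-root ordering that puts it in standard form is (alpha_3, alpha_1, alpha_4, alpha_2, alpha_5). So the algebra is type A_5, i.e. sl(6).

A_5 (sl(6))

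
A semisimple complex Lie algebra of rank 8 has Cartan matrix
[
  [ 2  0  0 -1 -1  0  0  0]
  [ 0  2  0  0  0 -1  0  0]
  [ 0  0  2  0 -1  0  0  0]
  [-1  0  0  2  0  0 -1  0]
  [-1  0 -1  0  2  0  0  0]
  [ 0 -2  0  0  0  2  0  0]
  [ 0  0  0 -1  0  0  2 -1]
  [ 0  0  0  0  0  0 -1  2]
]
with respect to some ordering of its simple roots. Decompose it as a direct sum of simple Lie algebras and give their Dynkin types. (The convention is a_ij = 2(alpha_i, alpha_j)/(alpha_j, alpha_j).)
The diagram associated to this matrix has two connected components: the simple roots {alpha_1, alpha_3, alpha_4, alpha_5, alpha_7, alpha_8} form a chain of 6 nodes with single edges (A_6), and {alpha_2, alpha_6} form a chain of 2 nodes with a double edge at one end; the terminal node there is the unique short simple root (B_2). A semisimple Lie algebra decomposes uniquely as the direct sum of simple ideals, one per connected component of its Dynkin diagram, so g ≅ A_6 ⊕ B_2 (dimension 48 + 10 = 58).

A6 + B2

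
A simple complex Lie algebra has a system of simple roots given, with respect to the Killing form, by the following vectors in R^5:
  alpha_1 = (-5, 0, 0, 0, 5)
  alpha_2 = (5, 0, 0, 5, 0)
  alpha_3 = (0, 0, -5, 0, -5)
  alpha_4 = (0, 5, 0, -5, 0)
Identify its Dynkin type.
Compute the Cartan integers a_ij = 2(alpha_i, alpha_j)/(alpha_j, alpha_j); the resulting 4x4 Cartan matrix is
[[2, -1, -1, 0], [-1, 2, 0, -1], [-1, 0, 2, 0], [0, -1, 0, 2]].
All simple roots have the same length, so the diagram is simply laced. The associated Dynkin diagram is a chain of 4 nodes with single edges (A_4), so the type is A_4 (the algebra sl(5)).

A4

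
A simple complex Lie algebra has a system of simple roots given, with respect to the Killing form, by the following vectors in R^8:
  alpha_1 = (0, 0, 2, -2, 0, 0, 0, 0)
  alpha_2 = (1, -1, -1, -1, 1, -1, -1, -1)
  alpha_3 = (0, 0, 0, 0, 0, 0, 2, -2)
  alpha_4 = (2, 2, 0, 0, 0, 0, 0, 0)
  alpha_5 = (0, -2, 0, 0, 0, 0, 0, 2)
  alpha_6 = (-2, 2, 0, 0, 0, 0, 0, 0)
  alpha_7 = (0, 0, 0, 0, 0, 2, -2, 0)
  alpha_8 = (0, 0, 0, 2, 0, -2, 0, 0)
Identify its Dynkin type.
type E_8

Compute the Cartan integers a_ij = 2(alpha_i, alpha_j)/(alpha_j, alpha_j); the resulting 8x8 Cartan matrix is
[[2, 0, 0, 0, 0, 0, 0, -1], [0, 2, 0, 0, 0, -1, 0, 0], [0, 0, 2, 0, -1, 0, -1, 0], [0, 0, 0, 2, -1, 0, 0, 0], [0, 0, -1, -1, 2, -1, 0, 0], [0, -1, 0, 0, -1, 2, 0, 0], [0, 0, -1, 0, 0, 0, 2, -1], [-1, 0, 0, 0, 0, 0, -1, 2]].
All simple roots have the same length, so the diagram is simply laced. The associated Dynkin diagram is a chain of 7 nodes with one extra node attached to the third node from one end (E_8), so the type is E_8.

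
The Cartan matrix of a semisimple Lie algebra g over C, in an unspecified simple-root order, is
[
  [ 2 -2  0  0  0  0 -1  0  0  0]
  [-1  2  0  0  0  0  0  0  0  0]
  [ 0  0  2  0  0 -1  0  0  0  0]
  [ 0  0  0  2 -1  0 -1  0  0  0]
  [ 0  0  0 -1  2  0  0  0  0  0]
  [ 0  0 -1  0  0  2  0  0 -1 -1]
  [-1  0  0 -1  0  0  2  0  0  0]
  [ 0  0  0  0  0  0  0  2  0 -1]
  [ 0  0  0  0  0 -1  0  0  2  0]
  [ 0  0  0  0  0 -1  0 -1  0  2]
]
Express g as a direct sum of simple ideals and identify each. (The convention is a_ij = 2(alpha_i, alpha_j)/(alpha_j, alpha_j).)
The diagram associated to this matrix has two connected components: the simple roots {alpha_1, alpha_2, alpha_4, alpha_5, alpha_7} form a chain of 5 nodes with a double edge at one end; the terminal node there is the unique short simple root (B_5), and {alpha_3, alpha_6, alpha_8, alpha_9, alpha_10} form a chain of 3 nodes with a fork of two nodes at one end (D_5). A semisimple Lie algebra decomposes uniquely as the direct sum of simple ideals, one per connected component of its Dynkin diagram, so g ≅ B_5 ⊕ D_5 (dimension 55 + 45 = 100).

B_5 + D_5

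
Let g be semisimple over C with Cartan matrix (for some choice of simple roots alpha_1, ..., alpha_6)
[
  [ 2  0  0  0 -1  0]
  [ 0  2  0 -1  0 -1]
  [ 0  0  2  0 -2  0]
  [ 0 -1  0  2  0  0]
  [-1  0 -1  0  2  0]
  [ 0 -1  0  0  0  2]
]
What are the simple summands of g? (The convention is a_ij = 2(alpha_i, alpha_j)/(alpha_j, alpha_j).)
A3 + C3

The diagram associated to this matrix has two connected components: the simple roots {alpha_2, alpha_4, alpha_6} form a chain of 3 nodes with single edges (A_3), and {alpha_1, alpha_3, alpha_5} form a chain of 3 nodes with a double edge at one end; the terminal node there is the unique long simple root (C_3). A semisimple Lie algebra decomposes uniquely as the direct sum of simple ideals, one per connected component of its Dynkin diagram, so g ≅ A_3 ⊕ C_3 (dimension 15 + 21 = 36).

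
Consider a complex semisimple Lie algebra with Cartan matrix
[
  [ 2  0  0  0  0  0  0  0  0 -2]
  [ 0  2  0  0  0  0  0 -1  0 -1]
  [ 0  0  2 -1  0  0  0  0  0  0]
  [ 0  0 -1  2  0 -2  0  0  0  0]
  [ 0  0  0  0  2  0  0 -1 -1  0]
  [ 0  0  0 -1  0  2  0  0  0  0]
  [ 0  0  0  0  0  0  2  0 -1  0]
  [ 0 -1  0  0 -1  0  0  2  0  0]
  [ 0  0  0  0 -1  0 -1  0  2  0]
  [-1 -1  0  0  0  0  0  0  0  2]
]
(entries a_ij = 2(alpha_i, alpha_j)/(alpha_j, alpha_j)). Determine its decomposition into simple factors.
The diagram associated to this matrix has two connected components: the simple roots {alpha_3, alpha_4, alpha_6} form a chain of 3 nodes with a double edge at one end; the terminal node there is the unique short simple root (B_3), and {alpha_1, alpha_2, alpha_5, alpha_7, alpha_8, alpha_9, alpha_10} form a chain of 7 nodes with a double edge at one end; the terminal node there is the unique long simple root (C_7). A semisimple Lie algebra decomposes uniquely as the direct sum of simple ideals, one per connected component of its Dynkin diagram, so g ≅ B_3 ⊕ C_7 (dimension 21 + 105 = 126).

B3 ⊕ C7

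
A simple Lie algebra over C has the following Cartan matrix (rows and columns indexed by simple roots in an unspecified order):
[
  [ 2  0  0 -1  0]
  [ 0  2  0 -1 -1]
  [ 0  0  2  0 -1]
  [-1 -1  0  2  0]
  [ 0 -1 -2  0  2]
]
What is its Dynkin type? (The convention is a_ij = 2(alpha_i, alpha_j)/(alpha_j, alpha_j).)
B_5 (so(11))

The matrix has rank 5 with 2's on the diagonal. Reading the off-diagonal entries as Dynkin edges (a single edge where a_ij = a_ji = -1; a double or triple edge where a_ij * a_ji = 2 or 3), the diagram is a chain of 5 nodes with a double edge at one end; the terminal node there is the unique short simple root (B_5). One simple-root ordering that puts it in standard form is (alpha_1, alpha_4, alpha_2, alpha_5, alpha_3). So the algebra is type B_5, i.e. so(11).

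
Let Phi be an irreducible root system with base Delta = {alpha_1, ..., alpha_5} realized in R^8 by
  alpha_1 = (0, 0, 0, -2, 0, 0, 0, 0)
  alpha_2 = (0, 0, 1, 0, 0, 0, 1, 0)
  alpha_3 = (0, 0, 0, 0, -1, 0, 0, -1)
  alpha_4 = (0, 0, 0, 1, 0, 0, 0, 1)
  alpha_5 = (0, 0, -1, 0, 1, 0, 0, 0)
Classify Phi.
Compute the Cartan integers a_ij = 2(alpha_i, alpha_j)/(alpha_j, alpha_j); the resulting 5x5 Cartan matrix is
[[2, 0, 0, -2, 0], [0, 2, 0, 0, -1], [0, 0, 2, -1, -1], [-1, 0, -1, 2, 0], [0, -1, -1, 0, 2]].
The roots have two lengths (squared-length ratio 2:1); the short ones are alpha_{2,3,4,5}. The associated Dynkin diagram is a chain of 5 nodes with a double edge at one end; the terminal node there is the unique long simple root (C_5), so the type is C_5 (the algebra sp(10)).

C_5 (sp(10))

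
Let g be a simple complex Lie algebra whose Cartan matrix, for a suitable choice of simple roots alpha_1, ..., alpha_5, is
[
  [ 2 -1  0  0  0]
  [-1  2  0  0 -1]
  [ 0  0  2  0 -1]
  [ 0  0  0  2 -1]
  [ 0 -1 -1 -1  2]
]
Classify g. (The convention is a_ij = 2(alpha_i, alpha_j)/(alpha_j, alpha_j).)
The matrix has rank 5 with 2's on the diagonal. Reading the off-diagonal entries as Dynkin edges (a single edge where a_ij = a_ji = -1; a double or triple edge where a_ij * a_ji = 2 or 3), the diagram is a chain of 3 nodes with a fork of two nodes at one end (D_5). One simple-root ordering that puts it in standard form is (alpha_1, alpha_2, alpha_5, alpha_4, alpha_3). So the algebra is type D_5, i.e. so(10).

type D_5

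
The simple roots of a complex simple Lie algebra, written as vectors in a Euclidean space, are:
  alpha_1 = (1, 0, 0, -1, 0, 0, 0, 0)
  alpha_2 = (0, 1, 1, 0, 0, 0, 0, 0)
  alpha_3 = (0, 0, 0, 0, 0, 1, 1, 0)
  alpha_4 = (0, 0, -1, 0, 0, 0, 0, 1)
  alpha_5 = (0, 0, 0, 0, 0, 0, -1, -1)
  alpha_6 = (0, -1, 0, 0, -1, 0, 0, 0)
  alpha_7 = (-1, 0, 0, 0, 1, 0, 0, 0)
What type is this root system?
type A_7

Compute the Cartan integers a_ij = 2(alpha_i, alpha_j)/(alpha_j, alpha_j); the resulting 7x7 Cartan matrix is
[[2, 0, 0, 0, 0, 0, -1], [0, 2, 0, -1, 0, -1, 0], [0, 0, 2, 0, -1, 0, 0], [0, -1, 0, 2, -1, 0, 0], [0, 0, -1, -1, 2, 0, 0], [0, -1, 0, 0, 0, 2, -1], [-1, 0, 0, 0, 0, -1, 2]].
All simple roots have the same length, so the diagram is simply laced. The associated Dynkin diagram is a chain of 7 nodes with single edges (A_7), so the type is A_7 (the algebra sl(8)).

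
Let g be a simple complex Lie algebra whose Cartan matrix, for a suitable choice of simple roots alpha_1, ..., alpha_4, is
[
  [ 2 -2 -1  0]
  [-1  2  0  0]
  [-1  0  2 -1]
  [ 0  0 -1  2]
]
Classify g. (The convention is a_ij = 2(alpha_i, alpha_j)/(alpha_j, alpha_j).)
B_4 (so(9))

The matrix has rank 4 with 2's on the diagonal. Reading the off-diagonal entries as Dynkin edges (a single edge where a_ij = a_ji = -1; a double or triple edge where a_ij * a_ji = 2 or 3), the diagram is a chain of 4 nodes with a double edge at one end; the terminal node there is the unique short simple root (B_4). One simple-root ordering that puts it in standard form is (alpha_4, alpha_3, alpha_1, alpha_2). So the algebra is type B_4, i.e. so(9).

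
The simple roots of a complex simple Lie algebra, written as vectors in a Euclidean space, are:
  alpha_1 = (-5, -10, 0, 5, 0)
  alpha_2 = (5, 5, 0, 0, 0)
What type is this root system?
G_2

Compute the Cartan integers a_ij = 2(alpha_i, alpha_j)/(alpha_j, alpha_j); the resulting 2x2 Cartan matrix is
[[2, -3], [-1, 2]].
The roots have two lengths (squared-length ratio 3:1); the short ones are alpha_{2}. The associated Dynkin diagram is two nodes joined by a triple edge (G_2), so the type is G_2.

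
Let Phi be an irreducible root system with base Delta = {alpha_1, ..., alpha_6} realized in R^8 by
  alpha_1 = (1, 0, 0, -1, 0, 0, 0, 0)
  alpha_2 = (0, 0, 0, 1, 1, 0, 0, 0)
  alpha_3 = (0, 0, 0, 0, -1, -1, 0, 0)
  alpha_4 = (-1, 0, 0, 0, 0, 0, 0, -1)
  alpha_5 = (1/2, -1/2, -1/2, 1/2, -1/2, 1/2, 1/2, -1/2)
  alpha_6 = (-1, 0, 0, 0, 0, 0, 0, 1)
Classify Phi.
Compute the Cartan integers a_ij = 2(alpha_i, alpha_j)/(alpha_j, alpha_j); the resulting 6x6 Cartan matrix is
[[2, -1, 0, -1, 0, -1], [-1, 2, -1, 0, 0, 0], [0, -1, 2, 0, 0, 0], [-1, 0, 0, 2, 0, 0], [0, 0, 0, 0, 2, -1], [-1, 0, 0, 0, -1, 2]].
All simple roots have the same length, so the diagram is simply laced. The associated Dynkin diagram is a chain of 5 nodes with one extra node attached to the third node from one end (E_6), so the type is E_6.

E_6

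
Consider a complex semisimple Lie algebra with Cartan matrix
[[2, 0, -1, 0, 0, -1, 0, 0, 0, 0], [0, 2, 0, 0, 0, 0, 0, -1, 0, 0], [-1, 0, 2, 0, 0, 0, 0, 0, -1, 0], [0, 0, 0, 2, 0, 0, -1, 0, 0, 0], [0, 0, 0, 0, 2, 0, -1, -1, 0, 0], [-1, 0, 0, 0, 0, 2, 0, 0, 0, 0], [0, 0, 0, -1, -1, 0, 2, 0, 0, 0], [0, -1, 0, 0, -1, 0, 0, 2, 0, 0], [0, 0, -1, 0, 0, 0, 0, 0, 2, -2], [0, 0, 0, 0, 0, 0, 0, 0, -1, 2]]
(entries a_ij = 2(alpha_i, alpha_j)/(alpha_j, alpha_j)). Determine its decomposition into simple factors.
The diagram associated to this matrix has two connected components: the simple roots {alpha_2, alpha_4, alpha_5, alpha_7, alpha_8} form a chain of 5 nodes with single edges (A_5), and {alpha_1, alpha_3, alpha_6, alpha_9, alpha_10} form a chain of 5 nodes with a double edge at one end; the terminal node there is the unique short simple root (B_5). A semisimple Lie algebra decomposes uniquely as the direct sum of simple ideals, one per connected component of its Dynkin diagram, so g ≅ A_5 ⊕ B_5 (dimension 35 + 55 = 90).

A_5 ⊕ B_5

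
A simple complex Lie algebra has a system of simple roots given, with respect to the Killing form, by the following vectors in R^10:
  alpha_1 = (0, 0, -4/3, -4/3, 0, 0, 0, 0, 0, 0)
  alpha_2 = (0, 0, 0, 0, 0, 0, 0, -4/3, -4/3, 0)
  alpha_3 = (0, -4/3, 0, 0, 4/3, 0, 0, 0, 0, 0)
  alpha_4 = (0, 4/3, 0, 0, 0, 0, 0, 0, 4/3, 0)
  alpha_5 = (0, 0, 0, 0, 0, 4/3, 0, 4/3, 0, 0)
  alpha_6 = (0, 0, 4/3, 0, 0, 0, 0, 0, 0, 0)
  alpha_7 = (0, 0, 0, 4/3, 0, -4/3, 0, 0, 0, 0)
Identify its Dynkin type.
Compute the Cartan integers a_ij = 2(alpha_i, alpha_j)/(alpha_j, alpha_j); the resulting 7x7 Cartan matrix is
[[2, 0, 0, 0, 0, -2, -1], [0, 2, 0, -1, -1, 0, 0], [0, 0, 2, -1, 0, 0, 0], [0, -1, -1, 2, 0, 0, 0], [0, -1, 0, 0, 2, 0, -1], [-1, 0, 0, 0, 0, 2, 0], [-1, 0, 0, 0, -1, 0, 2]].
The roots have two lengths (squared-length ratio 2:1); the short ones are alpha_{6}. The associated Dynkin diagram is a chain of 7 nodes with a double edge at one end; the terminal node there is the unique short simple root (B_7), so the type is B_7 (the algebra so(15)).

type B_7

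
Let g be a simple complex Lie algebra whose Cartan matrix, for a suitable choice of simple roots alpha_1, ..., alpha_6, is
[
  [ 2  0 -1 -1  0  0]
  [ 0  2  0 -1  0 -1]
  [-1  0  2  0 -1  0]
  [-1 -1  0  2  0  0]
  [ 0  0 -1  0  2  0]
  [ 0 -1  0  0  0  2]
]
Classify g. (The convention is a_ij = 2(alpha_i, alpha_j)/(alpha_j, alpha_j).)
A_6 (sl(7))

The matrix has rank 6 with 2's on the diagonal. Reading the off-diagonal entries as Dynkin edges (a single edge where a_ij = a_ji = -1; a double or triple edge where a_ij * a_ji = 2 or 3), the diagram is a chain of 6 nodes with single edges (A_6). One simple-root ordering that puts it in standard form is (alpha_5, alpha_3, alpha_1, alpha_4, alpha_2, alpha_6). So the algebra is type A_6, i.e. sl(7).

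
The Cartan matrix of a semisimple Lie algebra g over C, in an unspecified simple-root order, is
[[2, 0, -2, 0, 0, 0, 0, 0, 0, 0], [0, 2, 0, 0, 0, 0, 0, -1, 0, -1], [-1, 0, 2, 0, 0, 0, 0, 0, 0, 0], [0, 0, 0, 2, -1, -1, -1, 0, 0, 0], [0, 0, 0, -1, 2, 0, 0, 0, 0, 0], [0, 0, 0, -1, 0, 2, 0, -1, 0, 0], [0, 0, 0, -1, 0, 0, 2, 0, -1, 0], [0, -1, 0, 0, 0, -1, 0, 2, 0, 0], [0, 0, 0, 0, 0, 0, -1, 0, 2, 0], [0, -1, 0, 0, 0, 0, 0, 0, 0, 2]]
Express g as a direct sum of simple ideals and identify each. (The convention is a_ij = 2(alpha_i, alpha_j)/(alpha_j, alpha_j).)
The diagram associated to this matrix has two connected components: the simple roots {alpha_1, alpha_3} form a chain of 2 nodes with a double edge at one end; the terminal node there is the unique short simple root (B_2), and {alpha_2, alpha_4, alpha_5, alpha_6, alpha_7, alpha_8, alpha_9, alpha_10} form a chain of 7 nodes with one extra node attached to the third node from one end (E_8). A semisimple Lie algebra decomposes uniquely as the direct sum of simple ideals, one per connected component of its Dynkin diagram, so g ≅ B_2 ⊕ E_8 (dimension 10 + 248 = 258).

B2 + E8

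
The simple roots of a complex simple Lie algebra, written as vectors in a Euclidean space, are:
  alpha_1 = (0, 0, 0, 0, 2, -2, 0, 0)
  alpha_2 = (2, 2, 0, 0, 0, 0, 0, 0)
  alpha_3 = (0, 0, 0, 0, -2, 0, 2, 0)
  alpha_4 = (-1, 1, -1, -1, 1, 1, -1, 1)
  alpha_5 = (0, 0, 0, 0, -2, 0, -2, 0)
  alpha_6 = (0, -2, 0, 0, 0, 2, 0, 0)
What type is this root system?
E_6

Compute the Cartan integers a_ij = 2(alpha_i, alpha_j)/(alpha_j, alpha_j); the resulting 6x6 Cartan matrix is
[[2, 0, -1, 0, -1, -1], [0, 2, 0, 0, 0, -1], [-1, 0, 2, -1, 0, 0], [0, 0, -1, 2, 0, 0], [-1, 0, 0, 0, 2, 0], [-1, -1, 0, 0, 0, 2]].
All simple roots have the same length, so the diagram is simply laced. The associated Dynkin diagram is a chain of 5 nodes with one extra node attached to the third node from one end (E_6), so the type is E_6.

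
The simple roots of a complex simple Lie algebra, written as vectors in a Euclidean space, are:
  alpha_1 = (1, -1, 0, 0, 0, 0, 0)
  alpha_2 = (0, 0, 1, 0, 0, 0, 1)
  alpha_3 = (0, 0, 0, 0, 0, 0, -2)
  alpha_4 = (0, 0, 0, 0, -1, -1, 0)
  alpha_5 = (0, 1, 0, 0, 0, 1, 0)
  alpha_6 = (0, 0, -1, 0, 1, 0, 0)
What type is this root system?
C6

Compute the Cartan integers a_ij = 2(alpha_i, alpha_j)/(alpha_j, alpha_j); the resulting 6x6 Cartan matrix is
[[2, 0, 0, 0, -1, 0], [0, 2, -1, 0, 0, -1], [0, -2, 2, 0, 0, 0], [0, 0, 0, 2, -1, -1], [-1, 0, 0, -1, 2, 0], [0, -1, 0, -1, 0, 2]].
The roots have two lengths (squared-length ratio 2:1); the short ones are alpha_{1,2,4,5,6}. The associated Dynkin diagram is a chain of 6 nodes with a double edge at one end; the terminal node there is the unique long simple root (C_6), so the type is C_6 (the algebra sp(12)).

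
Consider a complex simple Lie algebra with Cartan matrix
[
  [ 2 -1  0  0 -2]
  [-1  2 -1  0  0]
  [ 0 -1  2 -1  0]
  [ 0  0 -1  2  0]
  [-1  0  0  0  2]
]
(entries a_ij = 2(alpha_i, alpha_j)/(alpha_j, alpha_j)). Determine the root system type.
The matrix has rank 5 with 2's on the diagonal. Reading the off-diagonal entries as Dynkin edges (a single edge where a_ij = a_ji = -1; a double or triple edge where a_ij * a_ji = 2 or 3), the diagram is a chain of 5 nodes with a double edge at one end; the terminal node there is the unique short simple root (B_5). One simple-root ordering that puts it in standard form is (alpha_4, alpha_3, alpha_2, alpha_1, alpha_5). So the algebra is type B_5, i.e. so(11).

B5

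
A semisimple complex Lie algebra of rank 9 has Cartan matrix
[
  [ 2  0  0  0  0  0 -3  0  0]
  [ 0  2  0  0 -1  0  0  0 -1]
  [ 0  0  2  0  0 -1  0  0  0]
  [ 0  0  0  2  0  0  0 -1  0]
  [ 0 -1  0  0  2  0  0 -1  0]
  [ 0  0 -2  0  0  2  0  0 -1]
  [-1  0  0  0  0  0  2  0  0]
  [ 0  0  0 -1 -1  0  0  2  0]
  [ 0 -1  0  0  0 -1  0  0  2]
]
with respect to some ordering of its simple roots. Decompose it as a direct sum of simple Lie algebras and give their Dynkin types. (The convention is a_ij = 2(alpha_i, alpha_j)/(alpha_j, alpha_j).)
B_7 + G_2

The diagram associated to this matrix has two connected components: the simple roots {alpha_2, alpha_3, alpha_4, alpha_5, alpha_6, alpha_8, alpha_9} form a chain of 7 nodes with a double edge at one end; the terminal node there is the unique short simple root (B_7), and {alpha_1, alpha_7} form two nodes joined by a triple edge (G_2). A semisimple Lie algebra decomposes uniquely as the direct sum of simple ideals, one per connected component of its Dynkin diagram, so g ≅ B_7 ⊕ G_2 (dimension 105 + 14 = 119).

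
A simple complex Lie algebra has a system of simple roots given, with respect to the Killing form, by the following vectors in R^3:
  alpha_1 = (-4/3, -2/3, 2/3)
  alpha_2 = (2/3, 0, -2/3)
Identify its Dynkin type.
Compute the Cartan integers a_ij = 2(alpha_i, alpha_j)/(alpha_j, alpha_j); the resulting 2x2 Cartan matrix is
[[2, -3], [-1, 2]].
The roots have two lengths (squared-length ratio 3:1); the short ones are alpha_{2}. The associated Dynkin diagram is two nodes joined by a triple edge (G_2), so the type is G_2.

G_2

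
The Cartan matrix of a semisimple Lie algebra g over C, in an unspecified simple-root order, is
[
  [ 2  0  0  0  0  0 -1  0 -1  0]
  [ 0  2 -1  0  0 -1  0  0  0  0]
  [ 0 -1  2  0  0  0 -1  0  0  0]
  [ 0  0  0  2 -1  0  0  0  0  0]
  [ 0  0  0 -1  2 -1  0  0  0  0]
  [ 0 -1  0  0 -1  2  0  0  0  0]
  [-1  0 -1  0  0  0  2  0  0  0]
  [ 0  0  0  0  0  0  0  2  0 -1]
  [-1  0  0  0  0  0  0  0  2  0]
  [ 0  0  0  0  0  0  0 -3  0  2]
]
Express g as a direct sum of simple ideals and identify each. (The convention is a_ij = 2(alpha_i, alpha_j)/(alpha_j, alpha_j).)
A8 ⊕ G2

The diagram associated to this matrix has two connected components: the simple roots {alpha_1, alpha_2, alpha_3, alpha_4, alpha_5, alpha_6, alpha_7, alpha_9} form a chain of 8 nodes with single edges (A_8), and {alpha_8, alpha_10} form two nodes joined by a triple edge (G_2). A semisimple Lie algebra decomposes uniquely as the direct sum of simple ideals, one per connected component of its Dynkin diagram, so g ≅ A_8 ⊕ G_2 (dimension 80 + 14 = 94).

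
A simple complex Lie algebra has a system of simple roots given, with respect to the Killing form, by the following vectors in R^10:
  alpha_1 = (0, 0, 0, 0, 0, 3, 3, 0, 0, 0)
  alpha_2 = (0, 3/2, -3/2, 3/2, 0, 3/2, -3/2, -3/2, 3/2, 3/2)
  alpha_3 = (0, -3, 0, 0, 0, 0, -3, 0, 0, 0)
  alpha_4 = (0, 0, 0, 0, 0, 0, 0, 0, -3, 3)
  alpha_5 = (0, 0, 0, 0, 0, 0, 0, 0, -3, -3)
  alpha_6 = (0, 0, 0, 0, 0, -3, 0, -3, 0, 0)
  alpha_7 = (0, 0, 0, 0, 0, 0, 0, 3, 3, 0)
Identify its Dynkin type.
Compute the Cartan integers a_ij = 2(alpha_i, alpha_j)/(alpha_j, alpha_j); the resulting 7x7 Cartan matrix is
[[2, 0, -1, 0, 0, -1, 0], [0, 2, 0, 0, -1, 0, 0], [-1, 0, 2, 0, 0, 0, 0], [0, 0, 0, 2, 0, 0, -1], [0, -1, 0, 0, 2, 0, -1], [-1, 0, 0, 0, 0, 2, -1], [0, 0, 0, -1, -1, -1, 2]].
All simple roots have the same length, so the diagram is simply laced. The associated Dynkin diagram is a chain of 6 nodes with one extra node attached to the third node from one end (E_7), so the type is E_7.

E_7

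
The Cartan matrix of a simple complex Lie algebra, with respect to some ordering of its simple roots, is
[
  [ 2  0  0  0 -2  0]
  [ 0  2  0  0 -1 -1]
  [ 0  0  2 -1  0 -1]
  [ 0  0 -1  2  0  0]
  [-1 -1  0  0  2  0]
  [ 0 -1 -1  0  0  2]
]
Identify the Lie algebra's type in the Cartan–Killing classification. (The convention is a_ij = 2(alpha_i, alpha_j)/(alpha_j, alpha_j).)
The matrix has rank 6 with 2's on the diagonal. Reading the off-diagonal entries as Dynkin edges (a single edge where a_ij = a_ji = -1; a double or triple edge where a_ij * a_ji = 2 or 3), the diagram is a chain of 6 nodes with a double edge at one end; the terminal node there is the unique long simple root (C_6). One simple-root ordering that puts it in standard form is (alpha_4, alpha_3, alpha_6, alpha_2, alpha_5, alpha_1). So the algebra is type C_6, i.e. sp(12).

type C_6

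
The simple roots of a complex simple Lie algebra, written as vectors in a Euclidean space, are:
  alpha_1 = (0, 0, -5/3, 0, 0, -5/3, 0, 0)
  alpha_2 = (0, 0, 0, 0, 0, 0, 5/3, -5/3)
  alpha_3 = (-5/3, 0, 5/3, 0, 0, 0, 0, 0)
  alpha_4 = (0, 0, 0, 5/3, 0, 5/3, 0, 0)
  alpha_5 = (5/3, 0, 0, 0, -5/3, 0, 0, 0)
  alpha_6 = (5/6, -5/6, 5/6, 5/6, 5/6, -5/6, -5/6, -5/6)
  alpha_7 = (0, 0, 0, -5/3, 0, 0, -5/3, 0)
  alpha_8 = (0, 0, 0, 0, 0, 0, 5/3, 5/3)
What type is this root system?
Compute the Cartan integers a_ij = 2(alpha_i, alpha_j)/(alpha_j, alpha_j); the resulting 8x8 Cartan matrix is
[[2, 0, -1, -1, 0, 0, 0, 0], [0, 2, 0, 0, 0, 0, -1, 0], [-1, 0, 2, 0, -1, 0, 0, 0], [-1, 0, 0, 2, 0, 0, -1, 0], [0, 0, -1, 0, 2, 0, 0, 0], [0, 0, 0, 0, 0, 2, 0, -1], [0, -1, 0, -1, 0, 0, 2, -1], [0, 0, 0, 0, 0, -1, -1, 2]].
All simple roots have the same length, so the diagram is simply laced. The associated Dynkin diagram is a chain of 7 nodes with one extra node attached to the third node from one end (E_8), so the type is E_8.

E_8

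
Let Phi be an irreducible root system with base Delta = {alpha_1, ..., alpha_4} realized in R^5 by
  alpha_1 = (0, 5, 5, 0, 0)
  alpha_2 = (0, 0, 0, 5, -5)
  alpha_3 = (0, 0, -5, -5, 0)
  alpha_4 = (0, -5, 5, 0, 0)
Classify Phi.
Compute the Cartan integers a_ij = 2(alpha_i, alpha_j)/(alpha_j, alpha_j); the resulting 4x4 Cartan matrix is
[[2, 0, -1, 0], [0, 2, -1, 0], [-1, -1, 2, -1], [0, 0, -1, 2]].
All simple roots have the same length, so the diagram is simply laced. The associated Dynkin diagram is a chain of 2 nodes with a fork of two nodes at one end (D_4), so the type is D_4 (the algebra so(8)).

type D_4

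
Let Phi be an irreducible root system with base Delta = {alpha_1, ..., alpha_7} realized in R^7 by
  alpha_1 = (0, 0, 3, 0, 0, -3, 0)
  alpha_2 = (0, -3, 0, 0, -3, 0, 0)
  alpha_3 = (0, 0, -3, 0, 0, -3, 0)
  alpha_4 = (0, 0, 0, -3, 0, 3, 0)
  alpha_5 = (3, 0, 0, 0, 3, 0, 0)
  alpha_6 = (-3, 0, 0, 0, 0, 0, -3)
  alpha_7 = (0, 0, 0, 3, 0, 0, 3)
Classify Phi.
Compute the Cartan integers a_ij = 2(alpha_i, alpha_j)/(alpha_j, alpha_j); the resulting 7x7 Cartan matrix is
[[2, 0, 0, -1, 0, 0, 0], [0, 2, 0, 0, -1, 0, 0], [0, 0, 2, -1, 0, 0, 0], [-1, 0, -1, 2, 0, 0, -1], [0, -1, 0, 0, 2, -1, 0], [0, 0, 0, 0, -1, 2, -1], [0, 0, 0, -1, 0, -1, 2]].
All simple roots have the same length, so the diagram is simply laced. The associated Dynkin diagram is a chain of 5 nodes with a fork of two nodes at one end (D_7), so the type is D_7 (the algebra so(14)).

D_7 (so(14))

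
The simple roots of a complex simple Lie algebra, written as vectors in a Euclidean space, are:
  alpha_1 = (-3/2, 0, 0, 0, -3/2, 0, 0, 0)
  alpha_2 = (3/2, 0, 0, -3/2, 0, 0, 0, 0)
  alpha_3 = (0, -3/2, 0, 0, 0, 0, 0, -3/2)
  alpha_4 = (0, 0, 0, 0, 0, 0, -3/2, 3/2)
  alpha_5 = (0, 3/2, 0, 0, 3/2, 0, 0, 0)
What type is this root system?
Compute the Cartan integers a_ij = 2(alpha_i, alpha_j)/(alpha_j, alpha_j); the resulting 5x5 Cartan matrix is
[[2, -1, 0, 0, -1], [-1, 2, 0, 0, 0], [0, 0, 2, -1, -1], [0, 0, -1, 2, 0], [-1, 0, -1, 0, 2]].
All simple roots have the same length, so the diagram is simply laced. The associated Dynkin diagram is a chain of 5 nodes with single edges (A_5), so the type is A_5 (the algebra sl(6)).

A_5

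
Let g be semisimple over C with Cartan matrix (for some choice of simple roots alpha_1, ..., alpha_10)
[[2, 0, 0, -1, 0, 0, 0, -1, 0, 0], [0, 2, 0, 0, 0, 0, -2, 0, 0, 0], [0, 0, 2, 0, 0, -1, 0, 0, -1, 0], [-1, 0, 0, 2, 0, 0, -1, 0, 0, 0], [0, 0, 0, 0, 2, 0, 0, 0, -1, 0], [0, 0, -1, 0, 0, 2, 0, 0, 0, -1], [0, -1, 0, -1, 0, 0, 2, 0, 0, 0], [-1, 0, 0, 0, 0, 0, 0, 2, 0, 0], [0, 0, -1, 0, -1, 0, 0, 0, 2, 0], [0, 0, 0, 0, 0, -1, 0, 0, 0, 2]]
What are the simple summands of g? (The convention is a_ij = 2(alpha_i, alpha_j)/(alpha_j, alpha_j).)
The diagram associated to this matrix has two connected components: the simple roots {alpha_3, alpha_5, alpha_6, alpha_9, alpha_10} form a chain of 5 nodes with single edges (A_5), and {alpha_1, alpha_2, alpha_4, alpha_7, alpha_8} form a chain of 5 nodes with a double edge at one end; the terminal node there is the unique long simple root (C_5). A semisimple Lie algebra decomposes uniquely as the direct sum of simple ideals, one per connected component of its Dynkin diagram, so g ≅ A_5 ⊕ C_5 (dimension 35 + 55 = 90).

A_5 ⊕ C_5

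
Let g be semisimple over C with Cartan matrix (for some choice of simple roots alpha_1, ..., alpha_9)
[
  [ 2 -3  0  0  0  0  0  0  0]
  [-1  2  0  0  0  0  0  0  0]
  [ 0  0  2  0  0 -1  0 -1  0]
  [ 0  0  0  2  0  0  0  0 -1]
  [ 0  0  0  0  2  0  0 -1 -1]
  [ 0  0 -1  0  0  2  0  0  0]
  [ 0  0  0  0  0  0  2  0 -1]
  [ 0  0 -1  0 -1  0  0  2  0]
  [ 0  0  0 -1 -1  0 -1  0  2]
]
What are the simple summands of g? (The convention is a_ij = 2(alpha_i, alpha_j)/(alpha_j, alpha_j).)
The diagram associated to this matrix has two connected components: the simple roots {alpha_3, alpha_4, alpha_5, alpha_6, alpha_7, alpha_8, alpha_9} form a chain of 5 nodes with a fork of two nodes at one end (D_7), and {alpha_1, alpha_2} form two nodes joined by a triple edge (G_2). A semisimple Lie algebra decomposes uniquely as the direct sum of simple ideals, one per connected component of its Dynkin diagram, so g ≅ D_7 ⊕ G_2 (dimension 91 + 14 = 105).

D_7 (so(14)) ⊕ G_2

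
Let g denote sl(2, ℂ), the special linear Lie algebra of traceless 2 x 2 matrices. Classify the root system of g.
This is sl(2), which has dimension 2^2 - 1 = 3 and rank 2 - 1 = 1 (a Cartan subalgebra is the diagonal traceless matrices). In the classification of classical Lie algebras, the special linear algebra sl(n+1) has type A_n; here n = 1, so the Dynkin diagram is a chain of 1 nodes with single edges (A_1). Hence the type is A_1.

A_1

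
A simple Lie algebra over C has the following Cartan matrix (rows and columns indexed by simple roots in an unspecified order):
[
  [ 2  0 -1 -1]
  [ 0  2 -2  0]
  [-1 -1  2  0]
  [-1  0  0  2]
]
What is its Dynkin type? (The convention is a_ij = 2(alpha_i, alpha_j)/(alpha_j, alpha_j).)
C_4

The matrix has rank 4 with 2's on the diagonal. Reading the off-diagonal entries as Dynkin edges (a single edge where a_ij = a_ji = -1; a double or triple edge where a_ij * a_ji = 2 or 3), the diagram is a chain of 4 nodes with a double edge at one end; the terminal node there is the unique long simple root (C_4). One simple-root ordering that puts it in standard form is (alpha_4, alpha_1, alpha_3, alpha_2). So the algebra is type C_4, i.e. sp(8).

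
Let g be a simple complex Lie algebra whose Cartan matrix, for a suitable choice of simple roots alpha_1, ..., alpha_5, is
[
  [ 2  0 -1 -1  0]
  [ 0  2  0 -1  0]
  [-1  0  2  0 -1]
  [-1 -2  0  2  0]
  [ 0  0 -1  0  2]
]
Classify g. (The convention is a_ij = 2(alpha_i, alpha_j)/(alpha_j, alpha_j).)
The matrix has rank 5 with 2's on the diagonal. Reading the off-diagonal entries as Dynkin edges (a single edge where a_ij = a_ji = -1; a double or triple edge where a_ij * a_ji = 2 or 3), the diagram is a chain of 5 nodes with a double edge at one end; the terminal node there is the unique short simple root (B_5). One simple-root ordering that puts it in standard form is (alpha_5, alpha_3, alpha_1, alpha_4, alpha_2). So the algebra is type B_5, i.e. so(11).

B_5 (so(11))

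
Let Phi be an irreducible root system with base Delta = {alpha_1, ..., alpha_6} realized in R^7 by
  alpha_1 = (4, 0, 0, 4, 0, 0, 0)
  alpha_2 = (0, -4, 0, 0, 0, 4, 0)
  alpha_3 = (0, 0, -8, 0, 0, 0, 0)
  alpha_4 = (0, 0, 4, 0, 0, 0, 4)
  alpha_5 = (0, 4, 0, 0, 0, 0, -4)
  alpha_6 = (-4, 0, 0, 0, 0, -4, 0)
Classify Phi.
Compute the Cartan integers a_ij = 2(alpha_i, alpha_j)/(alpha_j, alpha_j); the resulting 6x6 Cartan matrix is
[[2, 0, 0, 0, 0, -1], [0, 2, 0, 0, -1, -1], [0, 0, 2, -2, 0, 0], [0, 0, -1, 2, -1, 0], [0, -1, 0, -1, 2, 0], [-1, -1, 0, 0, 0, 2]].
The roots have two lengths (squared-length ratio 2:1); the short ones are alpha_{1,2,4,5,6}. The associated Dynkin diagram is a chain of 6 nodes with a double edge at one end; the terminal node there is the unique long simple root (C_6), so the type is C_6 (the algebra sp(12)).

C_6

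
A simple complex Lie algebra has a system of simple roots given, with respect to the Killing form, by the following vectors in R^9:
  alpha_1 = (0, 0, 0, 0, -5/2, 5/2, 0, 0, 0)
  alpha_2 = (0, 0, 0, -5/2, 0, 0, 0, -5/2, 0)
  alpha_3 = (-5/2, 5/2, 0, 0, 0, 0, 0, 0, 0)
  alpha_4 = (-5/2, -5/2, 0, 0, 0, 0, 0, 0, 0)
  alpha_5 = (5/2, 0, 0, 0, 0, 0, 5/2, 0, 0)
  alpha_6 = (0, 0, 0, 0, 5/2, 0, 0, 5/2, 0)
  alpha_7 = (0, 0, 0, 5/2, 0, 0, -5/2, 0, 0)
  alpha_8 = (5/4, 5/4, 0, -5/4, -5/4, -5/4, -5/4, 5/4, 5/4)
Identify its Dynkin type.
E_8

Compute the Cartan integers a_ij = 2(alpha_i, alpha_j)/(alpha_j, alpha_j); the resulting 8x8 Cartan matrix is
[[2, 0, 0, 0, 0, -1, 0, 0], [0, 2, 0, 0, 0, -1, -1, 0], [0, 0, 2, 0, -1, 0, 0, 0], [0, 0, 0, 2, -1, 0, 0, -1], [0, 0, -1, -1, 2, 0, -1, 0], [-1, -1, 0, 0, 0, 2, 0, 0], [0, -1, 0, 0, -1, 0, 2, 0], [0, 0, 0, -1, 0, 0, 0, 2]].
All simple roots have the same length, so the diagram is simply laced. The associated Dynkin diagram is a chain of 7 nodes with one extra node attached to the third node from one end (E_8), so the type is E_8.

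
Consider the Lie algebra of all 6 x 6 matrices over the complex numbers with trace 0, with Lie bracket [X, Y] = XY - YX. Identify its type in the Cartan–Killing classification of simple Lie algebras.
This is sl(6), which has dimension 6^2 - 1 = 35 and rank 6 - 1 = 5 (a Cartan subalgebra is the diagonal traceless matrices). In the classification of classical Lie algebras, the special linear algebra sl(n+1) has type A_n; here n = 5, so the Dynkin diagram is a chain of 5 nodes with single edges (A_5). Hence the type is A_5.

A_5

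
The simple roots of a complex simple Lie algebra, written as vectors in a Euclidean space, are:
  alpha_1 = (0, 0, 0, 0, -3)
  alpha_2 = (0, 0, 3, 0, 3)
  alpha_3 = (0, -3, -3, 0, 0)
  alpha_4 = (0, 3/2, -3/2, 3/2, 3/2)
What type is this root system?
Compute the Cartan integers a_ij = 2(alpha_i, alpha_j)/(alpha_j, alpha_j); the resulting 4x4 Cartan matrix is
[[2, -1, 0, -1], [-2, 2, -1, 0], [0, -1, 2, 0], [-1, 0, 0, 2]].
The roots have two lengths (squared-length ratio 2:1); the short ones are alpha_{1,4}. The associated Dynkin diagram is a chain of 4 nodes with a double edge between the middle two (F_4), so the type is F_4.

type F_4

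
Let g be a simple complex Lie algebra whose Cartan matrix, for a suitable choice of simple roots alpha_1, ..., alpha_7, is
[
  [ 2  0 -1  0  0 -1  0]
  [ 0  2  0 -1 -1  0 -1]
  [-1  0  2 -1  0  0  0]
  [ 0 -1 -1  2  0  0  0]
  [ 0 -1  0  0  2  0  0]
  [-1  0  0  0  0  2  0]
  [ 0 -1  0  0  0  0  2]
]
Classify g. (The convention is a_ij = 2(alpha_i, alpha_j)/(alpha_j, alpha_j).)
D_7

The matrix has rank 7 with 2's on the diagonal. Reading the off-diagonal entries as Dynkin edges (a single edge where a_ij = a_ji = -1; a double or triple edge where a_ij * a_ji = 2 or 3), the diagram is a chain of 5 nodes with a fork of two nodes at one end (D_7). One simple-root ordering that puts it in standard form is (alpha_6, alpha_1, alpha_3, alpha_4, alpha_2, alpha_5, alpha_7). So the algebra is type D_7, i.e. so(14).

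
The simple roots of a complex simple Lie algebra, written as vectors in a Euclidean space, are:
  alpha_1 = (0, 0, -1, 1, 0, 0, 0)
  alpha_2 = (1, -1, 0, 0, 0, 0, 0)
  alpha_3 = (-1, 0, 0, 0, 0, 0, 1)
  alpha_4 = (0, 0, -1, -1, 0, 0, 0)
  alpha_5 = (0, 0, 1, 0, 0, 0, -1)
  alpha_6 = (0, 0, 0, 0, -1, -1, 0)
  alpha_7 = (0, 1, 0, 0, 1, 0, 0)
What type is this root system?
D7

Compute the Cartan integers a_ij = 2(alpha_i, alpha_j)/(alpha_j, alpha_j); the resulting 7x7 Cartan matrix is
[[2, 0, 0, 0, -1, 0, 0], [0, 2, -1, 0, 0, 0, -1], [0, -1, 2, 0, -1, 0, 0], [0, 0, 0, 2, -1, 0, 0], [-1, 0, -1, -1, 2, 0, 0], [0, 0, 0, 0, 0, 2, -1], [0, -1, 0, 0, 0, -1, 2]].
All simple roots have the same length, so the diagram is simply laced. The associated Dynkin diagram is a chain of 5 nodes with a fork of two nodes at one end (D_7), so the type is D_7 (the algebra so(14)).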